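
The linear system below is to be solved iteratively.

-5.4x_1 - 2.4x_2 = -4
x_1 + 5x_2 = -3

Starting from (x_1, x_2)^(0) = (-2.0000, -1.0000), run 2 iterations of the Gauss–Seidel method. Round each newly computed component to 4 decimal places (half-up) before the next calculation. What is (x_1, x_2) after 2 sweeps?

Iteration 1:
  x_1 = (-4 - (-2.4)·-1.0000) / (-5.4) = 1.1852
  x_2 = (-3 - (1)·1.1852) / (5) = -0.8370
Iteration 2:
  x_1 = (-4 - (-2.4)·-0.8370) / (-5.4) = 1.1127
  x_2 = (-3 - (1)·1.1127) / (5) = -0.8225

(1.1127, -0.8225)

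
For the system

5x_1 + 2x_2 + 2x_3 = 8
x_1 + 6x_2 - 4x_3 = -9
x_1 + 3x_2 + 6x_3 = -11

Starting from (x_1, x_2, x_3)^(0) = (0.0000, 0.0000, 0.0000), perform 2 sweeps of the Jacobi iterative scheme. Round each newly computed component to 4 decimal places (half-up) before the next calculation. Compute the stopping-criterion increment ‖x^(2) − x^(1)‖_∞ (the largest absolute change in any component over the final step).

Iteration 1:
  x_1 = (8 - (2)·0.0000 - (2)·0.0000) / (5) = 1.6000
  x_2 = (-9 - (1)·0.0000 - (-4)·0.0000) / (6) = -1.5000
  x_3 = (-11 - (1)·0.0000 - (3)·0.0000) / (6) = -1.8333
Iteration 2:
  x_1 = (8 - (2)·-1.5000 - (2)·-1.8333) / (5) = 2.9333
  x_2 = (-9 - (1)·1.6000 - (-4)·-1.8333) / (6) = -2.9889
  x_3 = (-11 - (1)·1.6000 - (3)·-1.5000) / (6) = -1.3500
Change: (1.3333, -1.4889, 0.4833) → max |·| = 1.4889

1.4889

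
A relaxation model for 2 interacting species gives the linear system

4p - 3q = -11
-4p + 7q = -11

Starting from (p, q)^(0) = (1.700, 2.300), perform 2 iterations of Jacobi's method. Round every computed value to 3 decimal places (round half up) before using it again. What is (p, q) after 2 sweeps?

Iteration 1:
  p = (-11 - (-3)·2.300) / (4) = -1.025
  q = (-11 - (-4)·1.700) / (7) = -0.600
Iteration 2:
  p = (-11 - (-3)·-0.600) / (4) = -3.200
  q = (-11 - (-4)·-1.025) / (7) = -2.157

(-3.200, -2.157)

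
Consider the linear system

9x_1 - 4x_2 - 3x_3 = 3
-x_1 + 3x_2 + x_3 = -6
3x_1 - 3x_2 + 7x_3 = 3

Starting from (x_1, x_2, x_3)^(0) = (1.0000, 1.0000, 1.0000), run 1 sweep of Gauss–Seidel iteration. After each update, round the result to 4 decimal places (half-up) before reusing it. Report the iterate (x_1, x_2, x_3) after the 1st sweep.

(1.1111, -1.9630, -0.8889)

Iteration 1:
  x_1 = (3 - (-4)·1.0000 - (-3)·1.0000) / (9) = 1.1111
  x_2 = (-6 - (-1)·1.1111 - (1)·1.0000) / (3) = -1.9630
  x_3 = (3 - (3)·1.1111 - (-3)·-1.9630) / (7) = -0.8889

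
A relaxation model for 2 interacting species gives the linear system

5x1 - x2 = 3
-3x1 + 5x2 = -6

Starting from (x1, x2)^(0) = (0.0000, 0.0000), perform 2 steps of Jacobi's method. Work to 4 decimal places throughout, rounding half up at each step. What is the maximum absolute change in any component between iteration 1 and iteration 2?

Iteration 1:
  x1 = (3 - (-1)·0.0000) / (5) = 0.6000
  x2 = (-6 - (-3)·0.0000) / (5) = -1.2000
Iteration 2:
  x1 = (3 - (-1)·-1.2000) / (5) = 0.3600
  x2 = (-6 - (-3)·0.6000) / (5) = -0.8400
Change: (-0.2400, 0.3600) → max |·| = 0.3600

0.3600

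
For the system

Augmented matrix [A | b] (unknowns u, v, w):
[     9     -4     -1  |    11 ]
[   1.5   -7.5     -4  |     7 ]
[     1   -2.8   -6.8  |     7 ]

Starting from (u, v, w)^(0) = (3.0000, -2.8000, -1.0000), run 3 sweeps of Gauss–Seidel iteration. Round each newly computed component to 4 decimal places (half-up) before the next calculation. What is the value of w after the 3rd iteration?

Iteration 1:
  u = (11 - (-4)·-2.8000 - (-1)·-1.0000) / (9) = -0.1333
  v = (7 - (1.5)·-0.1333 - (-4)·-1.0000) / (-7.5) = -0.4267
  w = (7 - (1)·-0.1333 - (-2.8)·-0.4267) / (-6.8) = -0.8733
Iteration 2:
  u = (11 - (-4)·-0.4267 - (-1)·-0.8733) / (9) = 0.9355
  v = (7 - (1.5)·0.9355 - (-4)·-0.8733) / (-7.5) = -0.2805
  w = (7 - (1)·0.9355 - (-2.8)·-0.2805) / (-6.8) = -0.7763
Iteration 3:
  u = (11 - (-4)·-0.2805 - (-1)·-0.7763) / (9) = 1.0113
  v = (7 - (1.5)·1.0113 - (-4)·-0.7763) / (-7.5) = -0.3170
  w = (7 - (1)·1.0113 - (-2.8)·-0.3170) / (-6.8) = -0.7502

-0.7502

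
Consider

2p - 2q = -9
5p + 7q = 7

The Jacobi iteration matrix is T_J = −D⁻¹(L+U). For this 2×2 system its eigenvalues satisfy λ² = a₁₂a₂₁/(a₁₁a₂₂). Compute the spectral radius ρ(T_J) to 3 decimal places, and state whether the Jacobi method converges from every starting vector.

0.845

a₁₂a₂₁/(a₁₁a₂₂) = (-2)·(5) / ((2)·(7)) = -0.714286
ρ = √|-0.714286| = √0.714286 = 0.845
ρ < 1, so Jacobi converges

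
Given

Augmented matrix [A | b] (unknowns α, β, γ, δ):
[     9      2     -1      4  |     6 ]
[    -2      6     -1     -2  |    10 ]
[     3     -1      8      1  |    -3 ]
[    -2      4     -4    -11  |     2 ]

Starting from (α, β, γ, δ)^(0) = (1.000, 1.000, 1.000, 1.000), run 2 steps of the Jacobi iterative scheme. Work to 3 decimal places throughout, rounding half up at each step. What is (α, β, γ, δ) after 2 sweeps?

Iteration 1:
  α = (6 - (2)·1.000 - (-1)·1.000 - (4)·1.000) / (9) = 0.111
  β = (10 - (-2)·1.000 - (-1)·1.000 - (-2)·1.000) / (6) = 2.500
  γ = (-3 - (3)·1.000 - (-1)·1.000 - (1)·1.000) / (8) = -0.750
  δ = (2 - (-2)·1.000 - (4)·1.000 - (-4)·1.000) / (-11) = -0.364
Iteration 2:
  α = (6 - (2)·2.500 - (-1)·-0.750 - (4)·-0.364) / (9) = 0.190
  β = (10 - (-2)·0.111 - (-1)·-0.750 - (-2)·-0.364) / (6) = 1.457
  γ = (-3 - (3)·0.111 - (-1)·2.500 - (1)·-0.364) / (8) = -0.059
  δ = (2 - (-2)·0.111 - (4)·2.500 - (-4)·-0.750) / (-11) = 0.980

(0.190, 1.457, -0.059, 0.980)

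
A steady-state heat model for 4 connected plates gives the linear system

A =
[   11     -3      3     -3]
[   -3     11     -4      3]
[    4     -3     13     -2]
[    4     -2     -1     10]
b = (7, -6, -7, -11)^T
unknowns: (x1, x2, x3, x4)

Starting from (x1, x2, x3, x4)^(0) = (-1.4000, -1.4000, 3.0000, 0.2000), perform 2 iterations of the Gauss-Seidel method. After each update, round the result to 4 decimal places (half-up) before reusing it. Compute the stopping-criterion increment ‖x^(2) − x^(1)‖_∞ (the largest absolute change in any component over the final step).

Iteration 1:
  x1 = (7 - (-3)·-1.4000 - (3)·3.0000 - (-3)·0.2000) / (11) = -0.5091
  x2 = (-6 - (-3)·-0.5091 - (-4)·3.0000 - (3)·0.2000) / (11) = 0.3521
  x3 = (-7 - (4)·-0.5091 - (-3)·0.3521 - (-2)·0.2000) / (13) = -0.2698
  x4 = (-11 - (4)·-0.5091 - (-2)·0.3521 - (-1)·-0.2698) / (10) = -0.8529
Iteration 2:
  x1 = (7 - (-3)·0.3521 - (3)·-0.2698 - (-3)·-0.8529) / (11) = 0.5734
  x2 = (-6 - (-3)·0.5734 - (-4)·-0.2698 - (3)·-0.8529) / (11) = -0.2546
  x3 = (-7 - (4)·0.5734 - (-3)·-0.2546 - (-2)·-0.8529) / (13) = -0.9049
  x4 = (-11 - (4)·0.5734 - (-2)·-0.2546 - (-1)·-0.9049) / (10) = -1.4708
Change: (1.0825, -0.6067, -0.6351, -0.6179) → max |·| = 1.0825

1.0825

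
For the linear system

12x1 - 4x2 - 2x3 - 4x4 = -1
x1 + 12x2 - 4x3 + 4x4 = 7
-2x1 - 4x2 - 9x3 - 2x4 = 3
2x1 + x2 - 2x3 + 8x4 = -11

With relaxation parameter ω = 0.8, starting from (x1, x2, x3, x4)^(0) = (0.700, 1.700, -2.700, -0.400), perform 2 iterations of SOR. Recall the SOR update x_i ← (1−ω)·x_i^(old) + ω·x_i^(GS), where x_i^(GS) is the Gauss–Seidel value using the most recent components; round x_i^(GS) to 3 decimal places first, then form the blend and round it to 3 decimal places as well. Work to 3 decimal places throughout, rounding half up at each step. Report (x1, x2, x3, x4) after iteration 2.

(-0.479, 0.686, -0.344, -1.416)

Iteration 1:
  x1: GS value = (-1 - (-4)·1.700 - (-2)·-2.700 - (-4)·-0.400) / (12) = -0.100;  x1 ← (1−ω)·0.700 + ω·-0.100 = 0.060
  x2: GS value = (7 - (1)·0.060 - (-4)·-2.700 - (4)·-0.400) / (12) = -0.188;  x2 ← (1−ω)·1.700 + ω·-0.188 = 0.190
  x3: GS value = (3 - (-2)·0.060 - (-4)·0.190 - (-2)·-0.400) / (-9) = -0.342;  x3 ← (1−ω)·-2.700 + ω·-0.342 = -0.814
  x4: GS value = (-11 - (2)·0.060 - (1)·0.190 - (-2)·-0.814) / (8) = -1.617;  x4 ← (1−ω)·-0.400 + ω·-1.617 = -1.374
Iteration 2:
  x1: GS value = (-1 - (-4)·0.190 - (-2)·-0.814 - (-4)·-1.374) / (12) = -0.614;  x1 ← (1−ω)·0.060 + ω·-0.614 = -0.479
  x2: GS value = (7 - (1)·-0.479 - (-4)·-0.814 - (4)·-1.374) / (12) = 0.810;  x2 ← (1−ω)·0.190 + ω·0.810 = 0.686
  x3: GS value = (3 - (-2)·-0.479 - (-4)·0.686 - (-2)·-1.374) / (-9) = -0.226;  x3 ← (1−ω)·-0.814 + ω·-0.226 = -0.344
  x4: GS value = (-11 - (2)·-0.479 - (1)·0.686 - (-2)·-0.344) / (8) = -1.427;  x4 ← (1−ω)·-1.374 + ω·-1.427 = -1.416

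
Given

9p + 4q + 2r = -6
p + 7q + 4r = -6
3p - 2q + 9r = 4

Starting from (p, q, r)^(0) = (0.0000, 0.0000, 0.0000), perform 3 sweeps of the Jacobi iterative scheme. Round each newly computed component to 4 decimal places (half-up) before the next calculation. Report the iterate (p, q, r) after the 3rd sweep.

Iteration 1:
  p = (-6 - (4)·0.0000 - (2)·0.0000) / (9) = -0.6667
  q = (-6 - (1)·0.0000 - (4)·0.0000) / (7) = -0.8571
  r = (4 - (3)·0.0000 - (-2)·0.0000) / (9) = 0.4444
Iteration 2:
  p = (-6 - (4)·-0.8571 - (2)·0.4444) / (9) = -0.3845
  q = (-6 - (1)·-0.6667 - (4)·0.4444) / (7) = -1.0158
  r = (4 - (3)·-0.6667 - (-2)·-0.8571) / (9) = 0.4762
Iteration 3:
  p = (-6 - (4)·-1.0158 - (2)·0.4762) / (9) = -0.3210
  q = (-6 - (1)·-0.3845 - (4)·0.4762) / (7) = -1.0743
  r = (4 - (3)·-0.3845 - (-2)·-1.0158) / (9) = 0.3469

(-0.3210, -1.0743, 0.3469)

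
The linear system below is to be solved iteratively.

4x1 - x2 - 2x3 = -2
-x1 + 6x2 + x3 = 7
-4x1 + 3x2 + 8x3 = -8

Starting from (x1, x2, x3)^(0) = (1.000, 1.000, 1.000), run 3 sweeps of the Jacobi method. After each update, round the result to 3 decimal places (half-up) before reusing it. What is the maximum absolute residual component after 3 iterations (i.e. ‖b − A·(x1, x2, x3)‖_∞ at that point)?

1.112

Iteration 1:
  x1 = (-2 - (-1)·1.000 - (-2)·1.000) / (4) = 0.250
  x2 = (7 - (-1)·1.000 - (1)·1.000) / (6) = 1.167
  x3 = (-8 - (-4)·1.000 - (3)·1.000) / (8) = -0.875
Iteration 2:
  x1 = (-2 - (-1)·1.167 - (-2)·-0.875) / (4) = -0.646
  x2 = (7 - (-1)·0.250 - (1)·-0.875) / (6) = 1.354
  x3 = (-8 - (-4)·0.250 - (3)·1.167) / (8) = -1.313
Iteration 3:
  x1 = (-2 - (-1)·1.354 - (-2)·-1.313) / (4) = -0.818
  x2 = (7 - (-1)·-0.646 - (1)·-1.313) / (6) = 1.278
  x3 = (-8 - (-4)·-0.646 - (3)·1.354) / (8) = -1.831
Residual b − A·x = (-1.112, 0.345, -0.458); ∞-norm = 1.112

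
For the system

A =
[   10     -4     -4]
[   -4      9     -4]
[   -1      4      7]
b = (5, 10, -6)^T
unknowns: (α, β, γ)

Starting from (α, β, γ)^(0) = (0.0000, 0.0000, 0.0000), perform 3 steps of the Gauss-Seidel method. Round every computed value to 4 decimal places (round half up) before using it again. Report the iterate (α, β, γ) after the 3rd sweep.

Iteration 1:
  α = (5 - (-4)·0.0000 - (-4)·0.0000) / (10) = 0.5000
  β = (10 - (-4)·0.5000 - (-4)·0.0000) / (9) = 1.3333
  γ = (-6 - (-1)·0.5000 - (4)·1.3333) / (7) = -1.5476
Iteration 2:
  α = (5 - (-4)·1.3333 - (-4)·-1.5476) / (10) = 0.4143
  β = (10 - (-4)·0.4143 - (-4)·-1.5476) / (9) = 0.6074
  γ = (-6 - (-1)·0.4143 - (4)·0.6074) / (7) = -1.1450
Iteration 3:
  α = (5 - (-4)·0.6074 - (-4)·-1.1450) / (10) = 0.2850
  β = (10 - (-4)·0.2850 - (-4)·-1.1450) / (9) = 0.7289
  γ = (-6 - (-1)·0.2850 - (4)·0.7289) / (7) = -1.2329

(0.2850, 0.7289, -1.2329)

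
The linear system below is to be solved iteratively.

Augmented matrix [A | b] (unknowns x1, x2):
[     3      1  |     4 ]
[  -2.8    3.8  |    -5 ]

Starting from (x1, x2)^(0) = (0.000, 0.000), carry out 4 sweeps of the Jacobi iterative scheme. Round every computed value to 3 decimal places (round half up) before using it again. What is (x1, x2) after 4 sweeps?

Iteration 1:
  x1 = (4 - (1)·0.000) / (3) = 1.333
  x2 = (-5 - (-2.8)·0.000) / (3.8) = -1.316
Iteration 2:
  x1 = (4 - (1)·-1.316) / (3) = 1.772
  x2 = (-5 - (-2.8)·1.333) / (3.8) = -0.334
Iteration 3:
  x1 = (4 - (1)·-0.334) / (3) = 1.445
  x2 = (-5 - (-2.8)·1.772) / (3.8) = -0.010
Iteration 4:
  x1 = (4 - (1)·-0.010) / (3) = 1.337
  x2 = (-5 - (-2.8)·1.445) / (3.8) = -0.251

(1.337, -0.251)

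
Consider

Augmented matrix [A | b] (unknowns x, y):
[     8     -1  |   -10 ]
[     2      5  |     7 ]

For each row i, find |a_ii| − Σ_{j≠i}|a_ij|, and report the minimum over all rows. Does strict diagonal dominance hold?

3

row 1: |8| − (1) = 7
row 2: |5| − (2) = 3
minimum over rows = 3 → strictly diagonally dominant (convergence guaranteed)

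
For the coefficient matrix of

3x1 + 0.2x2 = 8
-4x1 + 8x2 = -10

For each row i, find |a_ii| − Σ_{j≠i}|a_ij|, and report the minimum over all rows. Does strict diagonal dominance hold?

row 1: |3| − (0.2) = 2.8
row 2: |8| − (4) = 4
minimum over rows = 2.8 → strictly diagonally dominant (convergence guaranteed)

2.8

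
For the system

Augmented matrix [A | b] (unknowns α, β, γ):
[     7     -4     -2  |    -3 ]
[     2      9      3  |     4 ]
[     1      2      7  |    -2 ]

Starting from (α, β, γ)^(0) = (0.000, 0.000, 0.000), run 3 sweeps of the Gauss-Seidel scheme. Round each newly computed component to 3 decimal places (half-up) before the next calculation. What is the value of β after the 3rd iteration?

0.632

Iteration 1:
  α = (-3 - (-4)·0.000 - (-2)·0.000) / (7) = -0.429
  β = (4 - (2)·-0.429 - (3)·0.000) / (9) = 0.540
  γ = (-2 - (1)·-0.429 - (2)·0.540) / (7) = -0.379
Iteration 2:
  α = (-3 - (-4)·0.540 - (-2)·-0.379) / (7) = -0.228
  β = (4 - (2)·-0.228 - (3)·-0.379) / (9) = 0.621
  γ = (-2 - (1)·-0.228 - (2)·0.621) / (7) = -0.431
Iteration 3:
  α = (-3 - (-4)·0.621 - (-2)·-0.431) / (7) = -0.197
  β = (4 - (2)·-0.197 - (3)·-0.431) / (9) = 0.632
  γ = (-2 - (1)·-0.197 - (2)·0.632) / (7) = -0.438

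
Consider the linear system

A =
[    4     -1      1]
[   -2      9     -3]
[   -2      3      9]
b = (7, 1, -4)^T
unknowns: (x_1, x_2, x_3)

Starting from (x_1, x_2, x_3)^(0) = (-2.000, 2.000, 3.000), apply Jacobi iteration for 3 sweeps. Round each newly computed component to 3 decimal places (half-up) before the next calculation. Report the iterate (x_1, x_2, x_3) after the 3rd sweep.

(1.815, 0.513, 0.093)

Iteration 1:
  x_1 = (7 - (-1)·2.000 - (1)·3.000) / (4) = 1.500
  x_2 = (1 - (-2)·-2.000 - (-3)·3.000) / (9) = 0.667
  x_3 = (-4 - (-2)·-2.000 - (3)·2.000) / (9) = -1.556
Iteration 2:
  x_1 = (7 - (-1)·0.667 - (1)·-1.556) / (4) = 2.306
  x_2 = (1 - (-2)·1.500 - (-3)·-1.556) / (9) = -0.074
  x_3 = (-4 - (-2)·1.500 - (3)·0.667) / (9) = -0.333
Iteration 3:
  x_1 = (7 - (-1)·-0.074 - (1)·-0.333) / (4) = 1.815
  x_2 = (1 - (-2)·2.306 - (-3)·-0.333) / (9) = 0.513
  x_3 = (-4 - (-2)·2.306 - (3)·-0.074) / (9) = 0.093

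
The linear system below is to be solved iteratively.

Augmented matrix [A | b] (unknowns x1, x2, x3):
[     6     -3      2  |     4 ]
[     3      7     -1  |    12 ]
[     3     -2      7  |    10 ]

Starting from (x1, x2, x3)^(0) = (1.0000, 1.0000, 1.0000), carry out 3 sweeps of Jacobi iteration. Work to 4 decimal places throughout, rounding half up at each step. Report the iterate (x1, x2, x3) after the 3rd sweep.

Iteration 1:
  x1 = (4 - (-3)·1.0000 - (2)·1.0000) / (6) = 0.8333
  x2 = (12 - (3)·1.0000 - (-1)·1.0000) / (7) = 1.4286
  x3 = (10 - (3)·1.0000 - (-2)·1.0000) / (7) = 1.2857
Iteration 2:
  x1 = (4 - (-3)·1.4286 - (2)·1.2857) / (6) = 0.9524
  x2 = (12 - (3)·0.8333 - (-1)·1.2857) / (7) = 1.5408
  x3 = (10 - (3)·0.8333 - (-2)·1.4286) / (7) = 1.4796
Iteration 3:
  x1 = (4 - (-3)·1.5408 - (2)·1.4796) / (6) = 0.9439
  x2 = (12 - (3)·0.9524 - (-1)·1.4796) / (7) = 1.5175
  x3 = (10 - (3)·0.9524 - (-2)·1.5408) / (7) = 1.4606

(0.9439, 1.5175, 1.4606)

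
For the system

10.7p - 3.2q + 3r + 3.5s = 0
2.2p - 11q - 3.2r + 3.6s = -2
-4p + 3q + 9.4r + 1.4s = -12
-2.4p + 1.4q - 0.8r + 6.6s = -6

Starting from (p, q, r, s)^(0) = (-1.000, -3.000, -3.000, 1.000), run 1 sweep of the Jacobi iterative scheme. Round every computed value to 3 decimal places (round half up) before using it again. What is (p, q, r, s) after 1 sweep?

(-0.383, 1.182, -0.894, -1.000)

Iteration 1:
  p = (0 - (-3.2)·-3.000 - (3)·-3.000 - (3.5)·1.000) / (10.7) = -0.383
  q = (-2 - (2.2)·-1.000 - (-3.2)·-3.000 - (3.6)·1.000) / (-11) = 1.182
  r = (-12 - (-4)·-1.000 - (3)·-3.000 - (1.4)·1.000) / (9.4) = -0.894
  s = (-6 - (-2.4)·-1.000 - (1.4)·-3.000 - (-0.8)·-3.000) / (6.6) = -1.000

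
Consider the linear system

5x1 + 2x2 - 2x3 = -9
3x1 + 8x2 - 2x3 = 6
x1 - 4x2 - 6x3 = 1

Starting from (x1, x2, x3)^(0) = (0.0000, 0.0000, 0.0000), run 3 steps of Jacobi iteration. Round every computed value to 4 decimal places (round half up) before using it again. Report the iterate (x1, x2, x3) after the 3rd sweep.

Iteration 1:
  x1 = (-9 - (2)·0.0000 - (-2)·0.0000) / (5) = -1.8000
  x2 = (6 - (3)·0.0000 - (-2)·0.0000) / (8) = 0.7500
  x3 = (1 - (1)·0.0000 - (-4)·0.0000) / (-6) = -0.1667
Iteration 2:
  x1 = (-9 - (2)·0.7500 - (-2)·-0.1667) / (5) = -2.1667
  x2 = (6 - (3)·-1.8000 - (-2)·-0.1667) / (8) = 1.3833
  x3 = (1 - (1)·-1.8000 - (-4)·0.7500) / (-6) = -0.9667
Iteration 3:
  x1 = (-9 - (2)·1.3833 - (-2)·-0.9667) / (5) = -2.7400
  x2 = (6 - (3)·-2.1667 - (-2)·-0.9667) / (8) = 1.3208
  x3 = (1 - (1)·-2.1667 - (-4)·1.3833) / (-6) = -1.4500

(-2.7400, 1.3208, -1.4500)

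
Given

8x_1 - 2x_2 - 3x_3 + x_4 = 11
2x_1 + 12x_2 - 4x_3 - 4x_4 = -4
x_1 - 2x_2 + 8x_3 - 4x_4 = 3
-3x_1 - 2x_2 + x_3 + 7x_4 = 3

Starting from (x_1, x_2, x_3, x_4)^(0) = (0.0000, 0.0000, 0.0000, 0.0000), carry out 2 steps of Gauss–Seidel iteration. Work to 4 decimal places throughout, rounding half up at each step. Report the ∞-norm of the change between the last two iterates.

Iteration 1:
  x_1 = (11 - (-2)·0.0000 - (-3)·0.0000 - (1)·0.0000) / (8) = 1.3750
  x_2 = (-4 - (2)·1.3750 - (-4)·0.0000 - (-4)·0.0000) / (12) = -0.5625
  x_3 = (3 - (1)·1.3750 - (-2)·-0.5625 - (-4)·0.0000) / (8) = 0.0625
  x_4 = (3 - (-3)·1.3750 - (-2)·-0.5625 - (1)·0.0625) / (7) = 0.8482
Iteration 2:
  x_1 = (11 - (-2)·-0.5625 - (-3)·0.0625 - (1)·0.8482) / (8) = 1.1518
  x_2 = (-4 - (2)·1.1518 - (-4)·0.0625 - (-4)·0.8482) / (12) = -0.2217
  x_3 = (3 - (1)·1.1518 - (-2)·-0.2217 - (-4)·0.8482) / (8) = 0.5997
  x_4 = (3 - (-3)·1.1518 - (-2)·-0.2217 - (1)·0.5997) / (7) = 0.7732
Change: (-0.2232, 0.3408, 0.5372, -0.0750) → max |·| = 0.5372

0.5372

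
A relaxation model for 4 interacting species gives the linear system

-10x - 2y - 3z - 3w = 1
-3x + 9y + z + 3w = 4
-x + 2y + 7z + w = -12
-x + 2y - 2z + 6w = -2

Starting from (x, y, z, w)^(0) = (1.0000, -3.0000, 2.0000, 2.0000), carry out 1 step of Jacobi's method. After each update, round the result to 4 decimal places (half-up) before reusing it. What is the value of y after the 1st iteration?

-0.1111

Iteration 1:
  x = (1 - (-2)·-3.0000 - (-3)·2.0000 - (-3)·2.0000) / (-10) = -0.7000
  y = (4 - (-3)·1.0000 - (1)·2.0000 - (3)·2.0000) / (9) = -0.1111
  z = (-12 - (-1)·1.0000 - (2)·-3.0000 - (1)·2.0000) / (7) = -1.0000
  w = (-2 - (-1)·1.0000 - (2)·-3.0000 - (-2)·2.0000) / (6) = 1.5000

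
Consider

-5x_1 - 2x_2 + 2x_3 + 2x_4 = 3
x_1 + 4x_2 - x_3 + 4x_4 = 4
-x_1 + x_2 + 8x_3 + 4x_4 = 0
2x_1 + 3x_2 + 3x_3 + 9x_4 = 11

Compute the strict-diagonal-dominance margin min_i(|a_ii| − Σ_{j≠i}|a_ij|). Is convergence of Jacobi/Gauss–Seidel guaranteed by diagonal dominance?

row 1: |-5| − (2+2+2) = -1
row 2: |4| − (1+1+4) = -2
row 3: |8| − (1+1+4) = 2
row 4: |9| − (2+3+3) = 1
minimum over rows = -2 → not strictly diagonally dominant

-2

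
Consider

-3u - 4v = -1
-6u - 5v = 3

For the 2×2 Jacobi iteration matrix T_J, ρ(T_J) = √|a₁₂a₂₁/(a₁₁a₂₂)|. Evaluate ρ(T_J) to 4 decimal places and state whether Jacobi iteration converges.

1.2649

a₁₂a₂₁/(a₁₁a₂₂) = (-4)·(-6) / ((-3)·(-5)) = 1.600000
ρ = √|1.600000| = √1.600000 = 1.2649
ρ > 1, so Jacobi diverges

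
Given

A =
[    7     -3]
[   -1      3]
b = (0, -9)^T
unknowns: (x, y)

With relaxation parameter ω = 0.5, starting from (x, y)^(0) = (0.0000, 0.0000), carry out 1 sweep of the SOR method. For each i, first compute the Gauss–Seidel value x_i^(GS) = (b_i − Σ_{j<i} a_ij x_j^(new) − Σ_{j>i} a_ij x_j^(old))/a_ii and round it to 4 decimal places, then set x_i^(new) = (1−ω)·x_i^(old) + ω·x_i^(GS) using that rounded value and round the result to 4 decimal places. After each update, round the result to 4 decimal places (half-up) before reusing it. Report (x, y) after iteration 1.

(0.0000, -1.5000)

Iteration 1:
  x: GS value = (0 - (-3)·0.0000) / (7) = 0.0000;  x ← (1−ω)·0.0000 + ω·0.0000 = 0.0000
  y: GS value = (-9 - (-1)·0.0000) / (3) = -3.0000;  y ← (1−ω)·0.0000 + ω·-3.0000 = -1.5000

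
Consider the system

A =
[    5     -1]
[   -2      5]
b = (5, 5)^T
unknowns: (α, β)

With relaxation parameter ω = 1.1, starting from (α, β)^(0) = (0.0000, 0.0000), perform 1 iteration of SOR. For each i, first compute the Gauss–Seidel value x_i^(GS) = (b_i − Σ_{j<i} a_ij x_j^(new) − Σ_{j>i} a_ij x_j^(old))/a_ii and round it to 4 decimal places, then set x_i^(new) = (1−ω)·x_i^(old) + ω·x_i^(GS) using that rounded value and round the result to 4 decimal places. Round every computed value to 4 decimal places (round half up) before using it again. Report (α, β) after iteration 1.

Iteration 1:
  α: GS value = (5 - (-1)·0.0000) / (5) = 1.0000;  α ← (1−ω)·0.0000 + ω·1.0000 = 1.1000
  β: GS value = (5 - (-2)·1.1000) / (5) = 1.4400;  β ← (1−ω)·0.0000 + ω·1.4400 = 1.5840

(1.1000, 1.5840)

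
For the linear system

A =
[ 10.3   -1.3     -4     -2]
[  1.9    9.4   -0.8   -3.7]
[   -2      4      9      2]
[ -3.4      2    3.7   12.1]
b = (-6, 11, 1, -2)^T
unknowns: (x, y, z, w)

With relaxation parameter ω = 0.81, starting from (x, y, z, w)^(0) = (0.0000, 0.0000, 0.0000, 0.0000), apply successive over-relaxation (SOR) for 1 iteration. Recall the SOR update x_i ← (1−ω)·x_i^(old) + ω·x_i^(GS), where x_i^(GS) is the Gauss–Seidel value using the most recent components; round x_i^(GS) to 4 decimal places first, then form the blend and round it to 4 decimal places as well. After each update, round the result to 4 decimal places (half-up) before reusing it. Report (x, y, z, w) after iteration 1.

Iteration 1:
  x: GS value = (-6 - (-1.3)·0.0000 - (-4)·0.0000 - (-2)·0.0000) / (10.3) = -0.5825;  x ← (1−ω)·0.0000 + ω·-0.5825 = -0.4718
  y: GS value = (11 - (1.9)·-0.4718 - (-0.8)·0.0000 - (-3.7)·0.0000) / (9.4) = 1.2656;  y ← (1−ω)·0.0000 + ω·1.2656 = 1.0251
  z: GS value = (1 - (-2)·-0.4718 - (4)·1.0251 - (2)·0.0000) / (9) = -0.4493;  z ← (1−ω)·0.0000 + ω·-0.4493 = -0.3639
  w: GS value = (-2 - (-3.4)·-0.4718 - (2)·1.0251 - (3.7)·-0.3639) / (12.1) = -0.3560;  w ← (1−ω)·0.0000 + ω·-0.3560 = -0.2884

(-0.4718, 1.0251, -0.3639, -0.2884)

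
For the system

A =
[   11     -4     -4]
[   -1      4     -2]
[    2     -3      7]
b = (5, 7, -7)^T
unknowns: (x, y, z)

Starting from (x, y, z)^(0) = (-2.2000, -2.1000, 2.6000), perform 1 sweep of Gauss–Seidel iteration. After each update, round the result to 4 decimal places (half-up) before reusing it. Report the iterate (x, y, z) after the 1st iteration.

(0.6364, 3.2091, 0.1935)

Iteration 1:
  x = (5 - (-4)·-2.1000 - (-4)·2.6000) / (11) = 0.6364
  y = (7 - (-1)·0.6364 - (-2)·2.6000) / (4) = 3.2091
  z = (-7 - (2)·0.6364 - (-3)·3.2091) / (7) = 0.1935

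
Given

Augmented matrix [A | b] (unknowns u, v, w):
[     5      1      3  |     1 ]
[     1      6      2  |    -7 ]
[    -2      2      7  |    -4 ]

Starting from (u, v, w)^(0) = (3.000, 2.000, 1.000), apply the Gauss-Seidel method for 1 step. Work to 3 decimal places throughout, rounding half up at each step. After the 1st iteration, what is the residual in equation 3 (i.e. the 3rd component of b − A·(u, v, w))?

-0.003

Iteration 1:
  u = (1 - (1)·2.000 - (3)·1.000) / (5) = -0.800
  v = (-7 - (1)·-0.800 - (2)·1.000) / (6) = -1.367
  w = (-4 - (-2)·-0.800 - (2)·-1.367) / (7) = -0.409
Residual b − A·x = (7.594, 2.820, -0.003)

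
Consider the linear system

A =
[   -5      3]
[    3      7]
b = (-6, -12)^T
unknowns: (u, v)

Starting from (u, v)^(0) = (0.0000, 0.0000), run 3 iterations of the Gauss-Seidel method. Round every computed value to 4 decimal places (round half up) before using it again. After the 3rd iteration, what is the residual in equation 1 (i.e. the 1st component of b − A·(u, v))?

Iteration 1:
  u = (-6 - (3)·0.0000) / (-5) = 1.2000
  v = (-12 - (3)·1.2000) / (7) = -2.2286
Iteration 2:
  u = (-6 - (3)·-2.2286) / (-5) = -0.1372
  v = (-12 - (3)·-0.1372) / (7) = -1.6555
Iteration 3:
  u = (-6 - (3)·-1.6555) / (-5) = 0.2067
  v = (-12 - (3)·0.2067) / (7) = -1.8029
Residual b − A·x = (0.4422, 0.0002)

0.4422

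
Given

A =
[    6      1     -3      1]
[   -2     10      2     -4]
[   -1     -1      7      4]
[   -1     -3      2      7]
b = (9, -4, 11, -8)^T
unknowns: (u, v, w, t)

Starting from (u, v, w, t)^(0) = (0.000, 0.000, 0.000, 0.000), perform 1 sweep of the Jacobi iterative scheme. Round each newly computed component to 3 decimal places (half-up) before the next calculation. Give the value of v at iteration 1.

-0.400

Iteration 1:
  u = (9 - (1)·0.000 - (-3)·0.000 - (1)·0.000) / (6) = 1.500
  v = (-4 - (-2)·0.000 - (2)·0.000 - (-4)·0.000) / (10) = -0.400
  w = (11 - (-1)·0.000 - (-1)·0.000 - (4)·0.000) / (7) = 1.571
  t = (-8 - (-1)·0.000 - (-3)·0.000 - (2)·0.000) / (7) = -1.143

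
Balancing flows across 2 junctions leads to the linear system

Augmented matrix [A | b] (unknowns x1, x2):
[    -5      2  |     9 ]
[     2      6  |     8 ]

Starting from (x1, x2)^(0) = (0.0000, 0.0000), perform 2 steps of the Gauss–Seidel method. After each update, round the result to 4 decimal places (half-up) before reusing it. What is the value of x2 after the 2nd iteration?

1.6756

Iteration 1:
  x1 = (9 - (2)·0.0000) / (-5) = -1.8000
  x2 = (8 - (2)·-1.8000) / (6) = 1.9333
Iteration 2:
  x1 = (9 - (2)·1.9333) / (-5) = -1.0267
  x2 = (8 - (2)·-1.0267) / (6) = 1.6756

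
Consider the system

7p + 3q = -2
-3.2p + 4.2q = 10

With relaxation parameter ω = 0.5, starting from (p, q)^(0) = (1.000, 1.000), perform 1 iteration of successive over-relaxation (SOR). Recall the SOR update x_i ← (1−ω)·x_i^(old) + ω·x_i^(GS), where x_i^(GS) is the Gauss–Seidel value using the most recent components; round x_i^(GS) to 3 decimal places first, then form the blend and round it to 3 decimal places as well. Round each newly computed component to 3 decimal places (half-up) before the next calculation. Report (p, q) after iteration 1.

(0.143, 1.745)

Iteration 1:
  p: GS value = (-2 - (3)·1.000) / (7) = -0.714;  p ← (1−ω)·1.000 + ω·-0.714 = 0.143
  q: GS value = (10 - (-3.2)·0.143) / (4.2) = 2.490;  q ← (1−ω)·1.000 + ω·2.490 = 1.745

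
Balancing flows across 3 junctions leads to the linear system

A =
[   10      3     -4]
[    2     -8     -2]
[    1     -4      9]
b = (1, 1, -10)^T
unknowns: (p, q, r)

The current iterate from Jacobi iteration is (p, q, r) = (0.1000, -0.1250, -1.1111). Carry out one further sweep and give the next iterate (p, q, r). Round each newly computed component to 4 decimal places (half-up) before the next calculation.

One sweep:
  p = (1 - (3)·-0.1250 - (-4)·-1.1111) / (10) = -0.3069
  q = (1 - (2)·0.1000 - (-2)·-1.1111) / (-8) = 0.1778
  r = (-10 - (1)·0.1000 - (-4)·-0.1250) / (9) = -1.1778

(-0.3069, 0.1778, -1.1778)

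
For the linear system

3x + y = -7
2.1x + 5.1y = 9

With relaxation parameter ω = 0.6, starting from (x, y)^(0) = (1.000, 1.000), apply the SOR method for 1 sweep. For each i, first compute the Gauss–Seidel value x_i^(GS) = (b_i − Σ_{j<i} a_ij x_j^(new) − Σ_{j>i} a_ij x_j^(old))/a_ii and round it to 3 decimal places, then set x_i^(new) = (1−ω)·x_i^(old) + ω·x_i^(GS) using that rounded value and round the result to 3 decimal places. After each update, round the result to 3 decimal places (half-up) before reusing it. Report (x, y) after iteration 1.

Iteration 1:
  x: GS value = (-7 - (1)·1.000) / (3) = -2.667;  x ← (1−ω)·1.000 + ω·-2.667 = -1.200
  y: GS value = (9 - (2.1)·-1.200) / (5.1) = 2.259;  y ← (1−ω)·1.000 + ω·2.259 = 1.755

(-1.200, 1.755)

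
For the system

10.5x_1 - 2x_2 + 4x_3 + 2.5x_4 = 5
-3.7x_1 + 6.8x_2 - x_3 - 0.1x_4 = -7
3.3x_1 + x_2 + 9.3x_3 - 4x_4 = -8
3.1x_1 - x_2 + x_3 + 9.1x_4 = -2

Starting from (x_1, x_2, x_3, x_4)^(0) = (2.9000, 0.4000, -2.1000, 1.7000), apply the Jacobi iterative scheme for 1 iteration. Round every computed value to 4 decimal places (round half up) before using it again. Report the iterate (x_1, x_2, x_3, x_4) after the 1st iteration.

Iteration 1:
  x_1 = (5 - (-2)·0.4000 - (4)·-2.1000 - (2.5)·1.7000) / (10.5) = 0.9476
  x_2 = (-7 - (-3.7)·2.9000 - (-1)·-2.1000 - (-0.1)·1.7000) / (6.8) = 0.2647
  x_3 = (-8 - (3.3)·2.9000 - (1)·0.4000 - (-4)·1.7000) / (9.3) = -1.2011
  x_4 = (-2 - (3.1)·2.9000 - (-1)·0.4000 - (1)·-2.1000) / (9.1) = -0.9330

(0.9476, 0.2647, -1.2011, -0.9330)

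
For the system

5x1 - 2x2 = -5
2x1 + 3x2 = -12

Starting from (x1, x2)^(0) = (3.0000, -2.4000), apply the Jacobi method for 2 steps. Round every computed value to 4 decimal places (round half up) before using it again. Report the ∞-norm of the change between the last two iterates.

3.3067

Iteration 1:
  x1 = (-5 - (-2)·-2.4000) / (5) = -1.9600
  x2 = (-12 - (2)·3.0000) / (3) = -6.0000
Iteration 2:
  x1 = (-5 - (-2)·-6.0000) / (5) = -3.4000
  x2 = (-12 - (2)·-1.9600) / (3) = -2.6933
Change: (-1.4400, 3.3067) → max |·| = 3.3067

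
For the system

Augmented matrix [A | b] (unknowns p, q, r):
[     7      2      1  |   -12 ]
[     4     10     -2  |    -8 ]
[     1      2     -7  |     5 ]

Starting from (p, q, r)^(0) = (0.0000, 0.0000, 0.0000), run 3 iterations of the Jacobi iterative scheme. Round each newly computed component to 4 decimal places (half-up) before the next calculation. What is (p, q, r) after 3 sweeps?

(-1.4711, -0.4841, -0.9854)

Iteration 1:
  p = (-12 - (2)·0.0000 - (1)·0.0000) / (7) = -1.7143
  q = (-8 - (4)·0.0000 - (-2)·0.0000) / (10) = -0.8000
  r = (5 - (1)·0.0000 - (2)·0.0000) / (-7) = -0.7143
Iteration 2:
  p = (-12 - (2)·-0.8000 - (1)·-0.7143) / (7) = -1.3837
  q = (-8 - (4)·-1.7143 - (-2)·-0.7143) / (10) = -0.2571
  r = (5 - (1)·-1.7143 - (2)·-0.8000) / (-7) = -1.1878
Iteration 3:
  p = (-12 - (2)·-0.2571 - (1)·-1.1878) / (7) = -1.4711
  q = (-8 - (4)·-1.3837 - (-2)·-1.1878) / (10) = -0.4841
  r = (5 - (1)·-1.3837 - (2)·-0.2571) / (-7) = -0.9854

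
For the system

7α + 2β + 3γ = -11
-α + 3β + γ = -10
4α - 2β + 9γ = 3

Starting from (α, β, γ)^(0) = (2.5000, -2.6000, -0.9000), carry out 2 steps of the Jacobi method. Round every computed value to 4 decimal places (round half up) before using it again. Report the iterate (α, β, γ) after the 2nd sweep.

(-0.3619, -3.0291, 0.0413)

Iteration 1:
  α = (-11 - (2)·-2.6000 - (3)·-0.9000) / (7) = -0.4429
  β = (-10 - (-1)·2.5000 - (1)·-0.9000) / (3) = -2.2000
  γ = (3 - (4)·2.5000 - (-2)·-2.6000) / (9) = -1.3556
Iteration 2:
  α = (-11 - (2)·-2.2000 - (3)·-1.3556) / (7) = -0.3619
  β = (-10 - (-1)·-0.4429 - (1)·-1.3556) / (3) = -3.0291
  γ = (3 - (4)·-0.4429 - (-2)·-2.2000) / (9) = 0.0413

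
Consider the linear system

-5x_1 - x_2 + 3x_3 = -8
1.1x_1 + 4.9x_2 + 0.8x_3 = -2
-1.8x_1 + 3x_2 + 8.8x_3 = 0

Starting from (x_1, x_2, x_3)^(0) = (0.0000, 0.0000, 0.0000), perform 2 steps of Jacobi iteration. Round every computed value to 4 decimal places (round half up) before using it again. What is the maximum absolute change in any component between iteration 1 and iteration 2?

0.4664

Iteration 1:
  x_1 = (-8 - (-1)·0.0000 - (3)·0.0000) / (-5) = 1.6000
  x_2 = (-2 - (1.1)·0.0000 - (0.8)·0.0000) / (4.9) = -0.4082
  x_3 = (0 - (-1.8)·0.0000 - (3)·0.0000) / (8.8) = 0.0000
Iteration 2:
  x_1 = (-8 - (-1)·-0.4082 - (3)·0.0000) / (-5) = 1.6816
  x_2 = (-2 - (1.1)·1.6000 - (0.8)·0.0000) / (4.9) = -0.7673
  x_3 = (0 - (-1.8)·1.6000 - (3)·-0.4082) / (8.8) = 0.4664
Change: (0.0816, -0.3591, 0.4664) → max |·| = 0.4664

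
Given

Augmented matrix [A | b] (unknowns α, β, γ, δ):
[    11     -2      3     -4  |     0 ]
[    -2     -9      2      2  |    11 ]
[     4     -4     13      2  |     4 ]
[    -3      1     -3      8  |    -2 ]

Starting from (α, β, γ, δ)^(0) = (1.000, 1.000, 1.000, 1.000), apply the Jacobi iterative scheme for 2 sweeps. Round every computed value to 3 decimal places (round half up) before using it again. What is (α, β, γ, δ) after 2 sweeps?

(-0.087, -1.165, -0.142, 0.035)

Iteration 1:
  α = (0 - (-2)·1.000 - (3)·1.000 - (-4)·1.000) / (11) = 0.273
  β = (11 - (-2)·1.000 - (2)·1.000 - (2)·1.000) / (-9) = -1.000
  γ = (4 - (4)·1.000 - (-4)·1.000 - (2)·1.000) / (13) = 0.154
  δ = (-2 - (-3)·1.000 - (1)·1.000 - (-3)·1.000) / (8) = 0.375
Iteration 2:
  α = (0 - (-2)·-1.000 - (3)·0.154 - (-4)·0.375) / (11) = -0.087
  β = (11 - (-2)·0.273 - (2)·0.154 - (2)·0.375) / (-9) = -1.165
  γ = (4 - (4)·0.273 - (-4)·-1.000 - (2)·0.375) / (13) = -0.142
  δ = (-2 - (-3)·0.273 - (1)·-1.000 - (-3)·0.154) / (8) = 0.035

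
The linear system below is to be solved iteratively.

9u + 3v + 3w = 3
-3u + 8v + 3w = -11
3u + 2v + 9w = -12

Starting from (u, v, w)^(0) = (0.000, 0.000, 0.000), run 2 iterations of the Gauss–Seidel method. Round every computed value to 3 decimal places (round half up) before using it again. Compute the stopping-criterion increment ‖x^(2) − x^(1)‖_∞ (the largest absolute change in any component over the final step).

0.806

Iteration 1:
  u = (3 - (3)·0.000 - (3)·0.000) / (9) = 0.333
  v = (-11 - (-3)·0.333 - (3)·0.000) / (8) = -1.250
  w = (-12 - (3)·0.333 - (2)·-1.250) / (9) = -1.167
Iteration 2:
  u = (3 - (3)·-1.250 - (3)·-1.167) / (9) = 1.139
  v = (-11 - (-3)·1.139 - (3)·-1.167) / (8) = -0.510
  w = (-12 - (3)·1.139 - (2)·-0.510) / (9) = -1.600
Change: (0.806, 0.740, -0.433) → max |·| = 0.806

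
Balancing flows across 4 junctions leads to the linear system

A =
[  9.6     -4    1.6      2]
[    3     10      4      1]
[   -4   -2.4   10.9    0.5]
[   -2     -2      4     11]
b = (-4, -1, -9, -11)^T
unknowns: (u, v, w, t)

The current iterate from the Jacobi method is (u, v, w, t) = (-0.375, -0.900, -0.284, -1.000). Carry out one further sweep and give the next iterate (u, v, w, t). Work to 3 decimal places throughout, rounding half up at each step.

One sweep:
  u = (-4 - (-4)·-0.900 - (1.6)·-0.284 - (2)·-1.000) / (9.6) = -0.536
  v = (-1 - (3)·-0.375 - (4)·-0.284 - (1)·-1.000) / (10) = 0.226
  w = (-9 - (-4)·-0.375 - (-2.4)·-0.900 - (0.5)·-1.000) / (10.9) = -1.116
  t = (-11 - (-2)·-0.375 - (-2)·-0.900 - (4)·-0.284) / (11) = -1.129

(-0.536, 0.226, -1.116, -1.129)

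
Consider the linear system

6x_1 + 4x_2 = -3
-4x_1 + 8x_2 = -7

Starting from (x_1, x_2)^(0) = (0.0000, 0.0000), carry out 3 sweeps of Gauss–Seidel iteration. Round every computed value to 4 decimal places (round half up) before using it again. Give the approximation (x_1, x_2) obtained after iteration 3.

(0.0000, -0.8750)

Iteration 1:
  x_1 = (-3 - (4)·0.0000) / (6) = -0.5000
  x_2 = (-7 - (-4)·-0.5000) / (8) = -1.1250
Iteration 2:
  x_1 = (-3 - (4)·-1.1250) / (6) = 0.2500
  x_2 = (-7 - (-4)·0.2500) / (8) = -0.7500
Iteration 3:
  x_1 = (-3 - (4)·-0.7500) / (6) = 0.0000
  x_2 = (-7 - (-4)·0.0000) / (8) = -0.8750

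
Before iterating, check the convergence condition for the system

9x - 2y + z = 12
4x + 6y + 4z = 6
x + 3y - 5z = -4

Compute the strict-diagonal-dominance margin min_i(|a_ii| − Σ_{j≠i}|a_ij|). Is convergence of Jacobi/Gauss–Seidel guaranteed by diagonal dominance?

-2

row 1: |9| − (2+1) = 6
row 2: |6| − (4+4) = -2
row 3: |-5| − (1+3) = 1
minimum over rows = -2 → not strictly diagonally dominant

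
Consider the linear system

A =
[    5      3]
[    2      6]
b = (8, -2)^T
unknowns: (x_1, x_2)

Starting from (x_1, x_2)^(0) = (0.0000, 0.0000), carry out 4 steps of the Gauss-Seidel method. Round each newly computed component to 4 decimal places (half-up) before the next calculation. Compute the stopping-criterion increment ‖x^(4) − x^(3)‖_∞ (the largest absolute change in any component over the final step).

0.0208

Iteration 1:
  x_1 = (8 - (3)·0.0000) / (5) = 1.6000
  x_2 = (-2 - (2)·1.6000) / (6) = -0.8667
Iteration 2:
  x_1 = (8 - (3)·-0.8667) / (5) = 2.1200
  x_2 = (-2 - (2)·2.1200) / (6) = -1.0400
Iteration 3:
  x_1 = (8 - (3)·-1.0400) / (5) = 2.2240
  x_2 = (-2 - (2)·2.2240) / (6) = -1.0747
Iteration 4:
  x_1 = (8 - (3)·-1.0747) / (5) = 2.2448
  x_2 = (-2 - (2)·2.2448) / (6) = -1.0816
Change: (0.0208, -0.0069) → max |·| = 0.0208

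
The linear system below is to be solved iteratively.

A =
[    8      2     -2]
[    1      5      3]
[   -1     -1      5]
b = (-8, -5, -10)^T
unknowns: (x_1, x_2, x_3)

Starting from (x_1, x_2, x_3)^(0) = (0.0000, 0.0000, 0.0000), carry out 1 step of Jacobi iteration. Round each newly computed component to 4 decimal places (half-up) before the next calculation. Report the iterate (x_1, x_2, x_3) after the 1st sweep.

(-1.0000, -1.0000, -2.0000)

Iteration 1:
  x_1 = (-8 - (2)·0.0000 - (-2)·0.0000) / (8) = -1.0000
  x_2 = (-5 - (1)·0.0000 - (3)·0.0000) / (5) = -1.0000
  x_3 = (-10 - (-1)·0.0000 - (-1)·0.0000) / (5) = -2.0000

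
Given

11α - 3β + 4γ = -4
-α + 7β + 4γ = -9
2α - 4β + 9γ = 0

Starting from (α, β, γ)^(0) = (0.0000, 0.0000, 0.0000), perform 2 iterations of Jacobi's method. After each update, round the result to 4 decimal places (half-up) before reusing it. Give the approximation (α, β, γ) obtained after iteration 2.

Iteration 1:
  α = (-4 - (-3)·0.0000 - (4)·0.0000) / (11) = -0.3636
  β = (-9 - (-1)·0.0000 - (4)·0.0000) / (7) = -1.2857
  γ = (0 - (2)·0.0000 - (-4)·0.0000) / (9) = 0.0000
Iteration 2:
  α = (-4 - (-3)·-1.2857 - (4)·0.0000) / (11) = -0.7143
  β = (-9 - (-1)·-0.3636 - (4)·0.0000) / (7) = -1.3377
  γ = (0 - (2)·-0.3636 - (-4)·-1.2857) / (9) = -0.4906

(-0.7143, -1.3377, -0.4906)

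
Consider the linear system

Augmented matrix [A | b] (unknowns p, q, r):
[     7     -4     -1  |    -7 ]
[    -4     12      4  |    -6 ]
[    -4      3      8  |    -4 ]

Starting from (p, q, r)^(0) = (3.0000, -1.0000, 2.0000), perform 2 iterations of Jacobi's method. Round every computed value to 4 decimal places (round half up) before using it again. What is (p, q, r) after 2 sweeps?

Iteration 1:
  p = (-7 - (-4)·-1.0000 - (-1)·2.0000) / (7) = -1.2857
  q = (-6 - (-4)·3.0000 - (4)·2.0000) / (12) = -0.1667
  r = (-4 - (-4)·3.0000 - (3)·-1.0000) / (8) = 1.3750
Iteration 2:
  p = (-7 - (-4)·-0.1667 - (-1)·1.3750) / (7) = -0.8988
  q = (-6 - (-4)·-1.2857 - (4)·1.3750) / (12) = -1.3869
  r = (-4 - (-4)·-1.2857 - (3)·-0.1667) / (8) = -1.0803

(-0.8988, -1.3869, -1.0803)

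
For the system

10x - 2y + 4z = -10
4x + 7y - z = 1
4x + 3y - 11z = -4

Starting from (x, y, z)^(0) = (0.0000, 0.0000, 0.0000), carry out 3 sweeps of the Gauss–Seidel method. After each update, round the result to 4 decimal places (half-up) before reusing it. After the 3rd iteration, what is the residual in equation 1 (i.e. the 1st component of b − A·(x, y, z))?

Iteration 1:
  x = (-10 - (-2)·0.0000 - (4)·0.0000) / (10) = -1.0000
  y = (1 - (4)·-1.0000 - (-1)·0.0000) / (7) = 0.7143
  z = (-4 - (4)·-1.0000 - (3)·0.7143) / (-11) = 0.1948
Iteration 2:
  x = (-10 - (-2)·0.7143 - (4)·0.1948) / (10) = -0.9351
  y = (1 - (4)·-0.9351 - (-1)·0.1948) / (7) = 0.7050
  z = (-4 - (4)·-0.9351 - (3)·0.7050) / (-11) = 0.2159
Iteration 3:
  x = (-10 - (-2)·0.7050 - (4)·0.2159) / (10) = -0.9454
  y = (1 - (4)·-0.9454 - (-1)·0.2159) / (7) = 0.7139
  z = (-4 - (4)·-0.9454 - (3)·0.7139) / (-11) = 0.2146
Residual b − A·x = (0.0234, -0.0011, 0.0005)

0.0234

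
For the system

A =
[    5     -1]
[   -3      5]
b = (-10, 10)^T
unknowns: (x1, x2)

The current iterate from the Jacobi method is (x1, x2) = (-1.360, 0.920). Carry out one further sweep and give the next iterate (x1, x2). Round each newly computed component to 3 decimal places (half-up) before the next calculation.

One sweep:
  x1 = (-10 - (-1)·0.920) / (5) = -1.816
  x2 = (10 - (-3)·-1.360) / (5) = 1.184

(-1.816, 1.184)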